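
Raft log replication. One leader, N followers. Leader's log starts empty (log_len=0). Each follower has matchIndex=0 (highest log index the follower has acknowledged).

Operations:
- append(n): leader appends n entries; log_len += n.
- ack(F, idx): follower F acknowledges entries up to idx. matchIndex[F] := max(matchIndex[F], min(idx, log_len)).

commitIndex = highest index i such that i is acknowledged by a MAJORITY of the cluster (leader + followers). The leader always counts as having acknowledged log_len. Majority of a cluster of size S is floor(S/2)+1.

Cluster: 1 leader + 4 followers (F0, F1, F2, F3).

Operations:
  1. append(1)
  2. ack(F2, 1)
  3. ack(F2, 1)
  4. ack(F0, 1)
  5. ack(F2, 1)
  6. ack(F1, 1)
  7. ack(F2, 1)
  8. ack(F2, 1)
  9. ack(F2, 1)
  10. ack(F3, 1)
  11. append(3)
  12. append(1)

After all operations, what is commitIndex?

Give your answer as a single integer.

Answer: 1

Derivation:
Op 1: append 1 -> log_len=1
Op 2: F2 acks idx 1 -> match: F0=0 F1=0 F2=1 F3=0; commitIndex=0
Op 3: F2 acks idx 1 -> match: F0=0 F1=0 F2=1 F3=0; commitIndex=0
Op 4: F0 acks idx 1 -> match: F0=1 F1=0 F2=1 F3=0; commitIndex=1
Op 5: F2 acks idx 1 -> match: F0=1 F1=0 F2=1 F3=0; commitIndex=1
Op 6: F1 acks idx 1 -> match: F0=1 F1=1 F2=1 F3=0; commitIndex=1
Op 7: F2 acks idx 1 -> match: F0=1 F1=1 F2=1 F3=0; commitIndex=1
Op 8: F2 acks idx 1 -> match: F0=1 F1=1 F2=1 F3=0; commitIndex=1
Op 9: F2 acks idx 1 -> match: F0=1 F1=1 F2=1 F3=0; commitIndex=1
Op 10: F3 acks idx 1 -> match: F0=1 F1=1 F2=1 F3=1; commitIndex=1
Op 11: append 3 -> log_len=4
Op 12: append 1 -> log_len=5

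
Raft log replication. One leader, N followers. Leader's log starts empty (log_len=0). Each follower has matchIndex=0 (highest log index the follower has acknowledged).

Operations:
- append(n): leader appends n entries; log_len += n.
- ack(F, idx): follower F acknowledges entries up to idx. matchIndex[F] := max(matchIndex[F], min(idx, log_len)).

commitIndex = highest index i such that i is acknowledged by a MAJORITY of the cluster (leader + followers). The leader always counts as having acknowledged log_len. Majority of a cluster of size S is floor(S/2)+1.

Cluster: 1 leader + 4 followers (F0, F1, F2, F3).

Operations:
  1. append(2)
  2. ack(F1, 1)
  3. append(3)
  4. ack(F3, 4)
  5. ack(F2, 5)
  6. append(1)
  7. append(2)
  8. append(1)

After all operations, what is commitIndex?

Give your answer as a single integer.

Op 1: append 2 -> log_len=2
Op 2: F1 acks idx 1 -> match: F0=0 F1=1 F2=0 F3=0; commitIndex=0
Op 3: append 3 -> log_len=5
Op 4: F3 acks idx 4 -> match: F0=0 F1=1 F2=0 F3=4; commitIndex=1
Op 5: F2 acks idx 5 -> match: F0=0 F1=1 F2=5 F3=4; commitIndex=4
Op 6: append 1 -> log_len=6
Op 7: append 2 -> log_len=8
Op 8: append 1 -> log_len=9

Answer: 4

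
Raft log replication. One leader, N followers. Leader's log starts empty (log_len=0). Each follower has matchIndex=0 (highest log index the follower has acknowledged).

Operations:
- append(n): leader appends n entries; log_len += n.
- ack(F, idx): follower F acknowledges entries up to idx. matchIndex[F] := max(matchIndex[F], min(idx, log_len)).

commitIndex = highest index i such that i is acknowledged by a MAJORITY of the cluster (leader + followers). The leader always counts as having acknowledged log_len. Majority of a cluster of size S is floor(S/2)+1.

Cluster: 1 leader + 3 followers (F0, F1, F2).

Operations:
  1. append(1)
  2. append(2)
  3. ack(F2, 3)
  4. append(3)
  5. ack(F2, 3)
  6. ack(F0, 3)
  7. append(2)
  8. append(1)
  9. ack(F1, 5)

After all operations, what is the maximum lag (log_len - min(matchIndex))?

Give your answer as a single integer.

Op 1: append 1 -> log_len=1
Op 2: append 2 -> log_len=3
Op 3: F2 acks idx 3 -> match: F0=0 F1=0 F2=3; commitIndex=0
Op 4: append 3 -> log_len=6
Op 5: F2 acks idx 3 -> match: F0=0 F1=0 F2=3; commitIndex=0
Op 6: F0 acks idx 3 -> match: F0=3 F1=0 F2=3; commitIndex=3
Op 7: append 2 -> log_len=8
Op 8: append 1 -> log_len=9
Op 9: F1 acks idx 5 -> match: F0=3 F1=5 F2=3; commitIndex=3

Answer: 6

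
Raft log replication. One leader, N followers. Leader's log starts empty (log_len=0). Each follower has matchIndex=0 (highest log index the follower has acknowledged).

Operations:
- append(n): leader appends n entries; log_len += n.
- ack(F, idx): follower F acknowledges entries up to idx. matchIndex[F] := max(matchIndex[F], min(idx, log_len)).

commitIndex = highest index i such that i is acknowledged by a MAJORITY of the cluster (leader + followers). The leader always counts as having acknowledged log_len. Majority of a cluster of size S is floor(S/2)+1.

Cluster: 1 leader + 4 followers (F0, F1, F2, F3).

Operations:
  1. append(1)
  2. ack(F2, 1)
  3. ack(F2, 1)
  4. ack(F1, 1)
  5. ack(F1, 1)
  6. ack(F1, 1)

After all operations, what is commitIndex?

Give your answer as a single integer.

Answer: 1

Derivation:
Op 1: append 1 -> log_len=1
Op 2: F2 acks idx 1 -> match: F0=0 F1=0 F2=1 F3=0; commitIndex=0
Op 3: F2 acks idx 1 -> match: F0=0 F1=0 F2=1 F3=0; commitIndex=0
Op 4: F1 acks idx 1 -> match: F0=0 F1=1 F2=1 F3=0; commitIndex=1
Op 5: F1 acks idx 1 -> match: F0=0 F1=1 F2=1 F3=0; commitIndex=1
Op 6: F1 acks idx 1 -> match: F0=0 F1=1 F2=1 F3=0; commitIndex=1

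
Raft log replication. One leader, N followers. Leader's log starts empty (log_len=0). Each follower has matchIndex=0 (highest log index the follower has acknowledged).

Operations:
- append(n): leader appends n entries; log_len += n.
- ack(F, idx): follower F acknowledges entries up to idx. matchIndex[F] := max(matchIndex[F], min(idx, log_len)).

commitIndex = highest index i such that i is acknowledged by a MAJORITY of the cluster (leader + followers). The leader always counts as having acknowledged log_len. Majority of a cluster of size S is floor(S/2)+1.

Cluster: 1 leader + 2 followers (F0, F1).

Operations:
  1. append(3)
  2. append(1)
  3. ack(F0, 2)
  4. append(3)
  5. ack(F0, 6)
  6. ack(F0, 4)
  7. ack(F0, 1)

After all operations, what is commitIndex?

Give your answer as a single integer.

Answer: 6

Derivation:
Op 1: append 3 -> log_len=3
Op 2: append 1 -> log_len=4
Op 3: F0 acks idx 2 -> match: F0=2 F1=0; commitIndex=2
Op 4: append 3 -> log_len=7
Op 5: F0 acks idx 6 -> match: F0=6 F1=0; commitIndex=6
Op 6: F0 acks idx 4 -> match: F0=6 F1=0; commitIndex=6
Op 7: F0 acks idx 1 -> match: F0=6 F1=0; commitIndex=6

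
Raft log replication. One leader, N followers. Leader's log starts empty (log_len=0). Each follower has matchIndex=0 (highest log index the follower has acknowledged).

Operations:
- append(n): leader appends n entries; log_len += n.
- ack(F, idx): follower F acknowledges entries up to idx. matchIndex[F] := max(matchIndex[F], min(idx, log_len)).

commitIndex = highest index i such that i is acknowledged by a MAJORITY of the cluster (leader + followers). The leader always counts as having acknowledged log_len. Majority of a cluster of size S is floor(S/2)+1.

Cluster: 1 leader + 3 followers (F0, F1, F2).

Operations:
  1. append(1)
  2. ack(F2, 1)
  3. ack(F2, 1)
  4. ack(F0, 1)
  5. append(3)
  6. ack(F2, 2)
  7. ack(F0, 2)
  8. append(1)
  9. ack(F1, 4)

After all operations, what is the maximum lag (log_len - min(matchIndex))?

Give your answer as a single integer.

Answer: 3

Derivation:
Op 1: append 1 -> log_len=1
Op 2: F2 acks idx 1 -> match: F0=0 F1=0 F2=1; commitIndex=0
Op 3: F2 acks idx 1 -> match: F0=0 F1=0 F2=1; commitIndex=0
Op 4: F0 acks idx 1 -> match: F0=1 F1=0 F2=1; commitIndex=1
Op 5: append 3 -> log_len=4
Op 6: F2 acks idx 2 -> match: F0=1 F1=0 F2=2; commitIndex=1
Op 7: F0 acks idx 2 -> match: F0=2 F1=0 F2=2; commitIndex=2
Op 8: append 1 -> log_len=5
Op 9: F1 acks idx 4 -> match: F0=2 F1=4 F2=2; commitIndex=2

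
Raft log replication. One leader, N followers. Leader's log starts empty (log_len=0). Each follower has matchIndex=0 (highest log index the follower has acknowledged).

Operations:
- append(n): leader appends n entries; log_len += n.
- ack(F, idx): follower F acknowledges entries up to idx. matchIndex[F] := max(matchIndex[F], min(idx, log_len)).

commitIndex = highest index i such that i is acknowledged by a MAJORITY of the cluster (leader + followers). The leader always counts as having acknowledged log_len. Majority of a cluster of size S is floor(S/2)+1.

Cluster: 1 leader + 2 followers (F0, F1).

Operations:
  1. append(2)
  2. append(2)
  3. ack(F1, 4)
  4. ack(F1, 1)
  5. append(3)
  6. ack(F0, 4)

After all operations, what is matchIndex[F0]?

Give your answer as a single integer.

Op 1: append 2 -> log_len=2
Op 2: append 2 -> log_len=4
Op 3: F1 acks idx 4 -> match: F0=0 F1=4; commitIndex=4
Op 4: F1 acks idx 1 -> match: F0=0 F1=4; commitIndex=4
Op 5: append 3 -> log_len=7
Op 6: F0 acks idx 4 -> match: F0=4 F1=4; commitIndex=4

Answer: 4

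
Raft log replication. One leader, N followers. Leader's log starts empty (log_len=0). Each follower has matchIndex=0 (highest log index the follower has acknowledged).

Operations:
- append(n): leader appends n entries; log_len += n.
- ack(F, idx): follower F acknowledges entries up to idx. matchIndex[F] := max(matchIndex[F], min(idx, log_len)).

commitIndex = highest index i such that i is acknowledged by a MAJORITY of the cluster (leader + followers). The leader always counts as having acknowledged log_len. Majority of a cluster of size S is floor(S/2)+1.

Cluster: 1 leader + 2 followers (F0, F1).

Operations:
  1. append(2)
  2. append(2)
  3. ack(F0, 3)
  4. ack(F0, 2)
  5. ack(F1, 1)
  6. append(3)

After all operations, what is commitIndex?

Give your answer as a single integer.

Op 1: append 2 -> log_len=2
Op 2: append 2 -> log_len=4
Op 3: F0 acks idx 3 -> match: F0=3 F1=0; commitIndex=3
Op 4: F0 acks idx 2 -> match: F0=3 F1=0; commitIndex=3
Op 5: F1 acks idx 1 -> match: F0=3 F1=1; commitIndex=3
Op 6: append 3 -> log_len=7

Answer: 3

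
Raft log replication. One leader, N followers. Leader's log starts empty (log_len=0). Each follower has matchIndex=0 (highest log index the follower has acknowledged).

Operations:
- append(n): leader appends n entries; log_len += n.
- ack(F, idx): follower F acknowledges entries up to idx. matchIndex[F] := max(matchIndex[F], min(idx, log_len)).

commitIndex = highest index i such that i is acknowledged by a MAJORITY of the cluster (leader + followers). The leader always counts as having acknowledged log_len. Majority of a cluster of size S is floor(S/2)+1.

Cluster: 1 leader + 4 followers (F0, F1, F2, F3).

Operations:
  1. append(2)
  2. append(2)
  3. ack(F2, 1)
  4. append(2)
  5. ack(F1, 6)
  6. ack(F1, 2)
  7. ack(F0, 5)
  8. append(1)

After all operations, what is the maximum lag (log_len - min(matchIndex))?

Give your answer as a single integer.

Op 1: append 2 -> log_len=2
Op 2: append 2 -> log_len=4
Op 3: F2 acks idx 1 -> match: F0=0 F1=0 F2=1 F3=0; commitIndex=0
Op 4: append 2 -> log_len=6
Op 5: F1 acks idx 6 -> match: F0=0 F1=6 F2=1 F3=0; commitIndex=1
Op 6: F1 acks idx 2 -> match: F0=0 F1=6 F2=1 F3=0; commitIndex=1
Op 7: F0 acks idx 5 -> match: F0=5 F1=6 F2=1 F3=0; commitIndex=5
Op 8: append 1 -> log_len=7

Answer: 7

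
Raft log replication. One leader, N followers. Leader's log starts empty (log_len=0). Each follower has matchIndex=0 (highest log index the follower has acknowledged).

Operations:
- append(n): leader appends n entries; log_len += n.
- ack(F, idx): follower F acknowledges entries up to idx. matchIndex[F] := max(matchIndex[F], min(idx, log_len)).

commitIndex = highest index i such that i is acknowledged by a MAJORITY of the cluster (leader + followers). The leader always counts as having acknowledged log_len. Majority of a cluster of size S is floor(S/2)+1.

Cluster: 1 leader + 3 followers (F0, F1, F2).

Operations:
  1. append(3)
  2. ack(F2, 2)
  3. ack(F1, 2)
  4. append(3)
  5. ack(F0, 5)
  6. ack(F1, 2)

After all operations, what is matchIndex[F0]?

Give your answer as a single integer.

Op 1: append 3 -> log_len=3
Op 2: F2 acks idx 2 -> match: F0=0 F1=0 F2=2; commitIndex=0
Op 3: F1 acks idx 2 -> match: F0=0 F1=2 F2=2; commitIndex=2
Op 4: append 3 -> log_len=6
Op 5: F0 acks idx 5 -> match: F0=5 F1=2 F2=2; commitIndex=2
Op 6: F1 acks idx 2 -> match: F0=5 F1=2 F2=2; commitIndex=2

Answer: 5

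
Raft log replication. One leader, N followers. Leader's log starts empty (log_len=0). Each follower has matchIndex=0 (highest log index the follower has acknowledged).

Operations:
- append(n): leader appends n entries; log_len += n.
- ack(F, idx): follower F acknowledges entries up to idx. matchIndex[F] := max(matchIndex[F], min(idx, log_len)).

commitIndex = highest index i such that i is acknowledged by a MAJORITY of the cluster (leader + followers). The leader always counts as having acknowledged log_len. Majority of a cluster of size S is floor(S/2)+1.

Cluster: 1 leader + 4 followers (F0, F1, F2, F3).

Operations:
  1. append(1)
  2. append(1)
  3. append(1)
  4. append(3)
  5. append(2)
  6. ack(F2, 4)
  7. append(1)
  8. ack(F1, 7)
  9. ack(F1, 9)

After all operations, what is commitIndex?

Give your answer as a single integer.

Op 1: append 1 -> log_len=1
Op 2: append 1 -> log_len=2
Op 3: append 1 -> log_len=3
Op 4: append 3 -> log_len=6
Op 5: append 2 -> log_len=8
Op 6: F2 acks idx 4 -> match: F0=0 F1=0 F2=4 F3=0; commitIndex=0
Op 7: append 1 -> log_len=9
Op 8: F1 acks idx 7 -> match: F0=0 F1=7 F2=4 F3=0; commitIndex=4
Op 9: F1 acks idx 9 -> match: F0=0 F1=9 F2=4 F3=0; commitIndex=4

Answer: 4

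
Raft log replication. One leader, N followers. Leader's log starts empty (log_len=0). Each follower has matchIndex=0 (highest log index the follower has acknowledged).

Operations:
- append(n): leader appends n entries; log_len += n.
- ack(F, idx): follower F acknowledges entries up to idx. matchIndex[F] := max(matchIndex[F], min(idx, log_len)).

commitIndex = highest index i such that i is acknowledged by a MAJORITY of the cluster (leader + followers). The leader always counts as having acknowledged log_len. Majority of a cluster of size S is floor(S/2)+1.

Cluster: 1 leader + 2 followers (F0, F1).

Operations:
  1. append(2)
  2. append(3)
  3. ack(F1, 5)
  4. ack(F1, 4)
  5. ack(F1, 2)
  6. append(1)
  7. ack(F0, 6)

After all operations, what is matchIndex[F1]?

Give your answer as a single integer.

Answer: 5

Derivation:
Op 1: append 2 -> log_len=2
Op 2: append 3 -> log_len=5
Op 3: F1 acks idx 5 -> match: F0=0 F1=5; commitIndex=5
Op 4: F1 acks idx 4 -> match: F0=0 F1=5; commitIndex=5
Op 5: F1 acks idx 2 -> match: F0=0 F1=5; commitIndex=5
Op 6: append 1 -> log_len=6
Op 7: F0 acks idx 6 -> match: F0=6 F1=5; commitIndex=6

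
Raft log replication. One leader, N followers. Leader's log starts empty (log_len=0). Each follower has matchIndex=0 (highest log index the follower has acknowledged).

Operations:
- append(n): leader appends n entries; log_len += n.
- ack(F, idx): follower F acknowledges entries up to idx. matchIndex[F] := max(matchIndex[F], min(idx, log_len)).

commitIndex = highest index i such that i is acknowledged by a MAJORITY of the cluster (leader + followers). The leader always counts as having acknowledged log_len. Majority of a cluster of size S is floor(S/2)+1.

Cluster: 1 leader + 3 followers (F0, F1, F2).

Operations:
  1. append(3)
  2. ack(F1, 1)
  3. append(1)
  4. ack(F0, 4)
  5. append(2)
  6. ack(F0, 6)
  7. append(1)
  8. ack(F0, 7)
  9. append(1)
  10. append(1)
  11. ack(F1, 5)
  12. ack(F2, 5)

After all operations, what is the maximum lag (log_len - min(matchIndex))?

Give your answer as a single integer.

Op 1: append 3 -> log_len=3
Op 2: F1 acks idx 1 -> match: F0=0 F1=1 F2=0; commitIndex=0
Op 3: append 1 -> log_len=4
Op 4: F0 acks idx 4 -> match: F0=4 F1=1 F2=0; commitIndex=1
Op 5: append 2 -> log_len=6
Op 6: F0 acks idx 6 -> match: F0=6 F1=1 F2=0; commitIndex=1
Op 7: append 1 -> log_len=7
Op 8: F0 acks idx 7 -> match: F0=7 F1=1 F2=0; commitIndex=1
Op 9: append 1 -> log_len=8
Op 10: append 1 -> log_len=9
Op 11: F1 acks idx 5 -> match: F0=7 F1=5 F2=0; commitIndex=5
Op 12: F2 acks idx 5 -> match: F0=7 F1=5 F2=5; commitIndex=5

Answer: 4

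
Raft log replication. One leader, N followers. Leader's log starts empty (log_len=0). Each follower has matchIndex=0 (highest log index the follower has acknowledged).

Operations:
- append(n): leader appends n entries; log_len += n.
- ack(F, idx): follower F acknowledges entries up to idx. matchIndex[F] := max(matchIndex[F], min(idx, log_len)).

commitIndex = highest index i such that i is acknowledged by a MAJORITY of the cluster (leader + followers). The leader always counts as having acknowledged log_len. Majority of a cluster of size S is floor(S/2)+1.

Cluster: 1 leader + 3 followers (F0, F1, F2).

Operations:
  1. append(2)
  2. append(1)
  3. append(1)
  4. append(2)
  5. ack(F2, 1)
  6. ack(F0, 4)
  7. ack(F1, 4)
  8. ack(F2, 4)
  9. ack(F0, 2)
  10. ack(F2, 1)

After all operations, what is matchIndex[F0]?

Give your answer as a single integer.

Op 1: append 2 -> log_len=2
Op 2: append 1 -> log_len=3
Op 3: append 1 -> log_len=4
Op 4: append 2 -> log_len=6
Op 5: F2 acks idx 1 -> match: F0=0 F1=0 F2=1; commitIndex=0
Op 6: F0 acks idx 4 -> match: F0=4 F1=0 F2=1; commitIndex=1
Op 7: F1 acks idx 4 -> match: F0=4 F1=4 F2=1; commitIndex=4
Op 8: F2 acks idx 4 -> match: F0=4 F1=4 F2=4; commitIndex=4
Op 9: F0 acks idx 2 -> match: F0=4 F1=4 F2=4; commitIndex=4
Op 10: F2 acks idx 1 -> match: F0=4 F1=4 F2=4; commitIndex=4

Answer: 4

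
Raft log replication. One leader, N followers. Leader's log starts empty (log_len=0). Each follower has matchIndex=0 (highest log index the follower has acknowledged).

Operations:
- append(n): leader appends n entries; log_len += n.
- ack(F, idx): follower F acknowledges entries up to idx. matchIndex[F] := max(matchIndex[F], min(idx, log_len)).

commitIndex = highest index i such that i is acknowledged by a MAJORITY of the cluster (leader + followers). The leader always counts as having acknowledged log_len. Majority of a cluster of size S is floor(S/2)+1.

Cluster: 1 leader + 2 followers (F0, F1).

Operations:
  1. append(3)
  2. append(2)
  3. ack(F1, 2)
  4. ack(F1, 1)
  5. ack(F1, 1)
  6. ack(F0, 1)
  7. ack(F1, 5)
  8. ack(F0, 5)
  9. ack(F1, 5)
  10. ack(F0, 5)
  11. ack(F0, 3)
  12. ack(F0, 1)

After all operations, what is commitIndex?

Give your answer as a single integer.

Answer: 5

Derivation:
Op 1: append 3 -> log_len=3
Op 2: append 2 -> log_len=5
Op 3: F1 acks idx 2 -> match: F0=0 F1=2; commitIndex=2
Op 4: F1 acks idx 1 -> match: F0=0 F1=2; commitIndex=2
Op 5: F1 acks idx 1 -> match: F0=0 F1=2; commitIndex=2
Op 6: F0 acks idx 1 -> match: F0=1 F1=2; commitIndex=2
Op 7: F1 acks idx 5 -> match: F0=1 F1=5; commitIndex=5
Op 8: F0 acks idx 5 -> match: F0=5 F1=5; commitIndex=5
Op 9: F1 acks idx 5 -> match: F0=5 F1=5; commitIndex=5
Op 10: F0 acks idx 5 -> match: F0=5 F1=5; commitIndex=5
Op 11: F0 acks idx 3 -> match: F0=5 F1=5; commitIndex=5
Op 12: F0 acks idx 1 -> match: F0=5 F1=5; commitIndex=5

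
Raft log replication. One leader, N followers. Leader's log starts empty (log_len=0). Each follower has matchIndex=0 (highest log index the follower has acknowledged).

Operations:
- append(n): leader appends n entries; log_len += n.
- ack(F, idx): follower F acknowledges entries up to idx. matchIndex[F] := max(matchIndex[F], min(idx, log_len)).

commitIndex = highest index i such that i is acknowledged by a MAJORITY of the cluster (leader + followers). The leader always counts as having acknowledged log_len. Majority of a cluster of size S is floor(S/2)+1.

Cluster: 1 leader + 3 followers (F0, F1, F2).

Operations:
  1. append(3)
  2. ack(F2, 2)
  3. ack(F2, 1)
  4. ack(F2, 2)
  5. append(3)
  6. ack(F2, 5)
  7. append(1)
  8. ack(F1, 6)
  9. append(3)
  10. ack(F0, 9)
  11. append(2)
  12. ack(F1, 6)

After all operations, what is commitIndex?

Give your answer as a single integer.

Op 1: append 3 -> log_len=3
Op 2: F2 acks idx 2 -> match: F0=0 F1=0 F2=2; commitIndex=0
Op 3: F2 acks idx 1 -> match: F0=0 F1=0 F2=2; commitIndex=0
Op 4: F2 acks idx 2 -> match: F0=0 F1=0 F2=2; commitIndex=0
Op 5: append 3 -> log_len=6
Op 6: F2 acks idx 5 -> match: F0=0 F1=0 F2=5; commitIndex=0
Op 7: append 1 -> log_len=7
Op 8: F1 acks idx 6 -> match: F0=0 F1=6 F2=5; commitIndex=5
Op 9: append 3 -> log_len=10
Op 10: F0 acks idx 9 -> match: F0=9 F1=6 F2=5; commitIndex=6
Op 11: append 2 -> log_len=12
Op 12: F1 acks idx 6 -> match: F0=9 F1=6 F2=5; commitIndex=6

Answer: 6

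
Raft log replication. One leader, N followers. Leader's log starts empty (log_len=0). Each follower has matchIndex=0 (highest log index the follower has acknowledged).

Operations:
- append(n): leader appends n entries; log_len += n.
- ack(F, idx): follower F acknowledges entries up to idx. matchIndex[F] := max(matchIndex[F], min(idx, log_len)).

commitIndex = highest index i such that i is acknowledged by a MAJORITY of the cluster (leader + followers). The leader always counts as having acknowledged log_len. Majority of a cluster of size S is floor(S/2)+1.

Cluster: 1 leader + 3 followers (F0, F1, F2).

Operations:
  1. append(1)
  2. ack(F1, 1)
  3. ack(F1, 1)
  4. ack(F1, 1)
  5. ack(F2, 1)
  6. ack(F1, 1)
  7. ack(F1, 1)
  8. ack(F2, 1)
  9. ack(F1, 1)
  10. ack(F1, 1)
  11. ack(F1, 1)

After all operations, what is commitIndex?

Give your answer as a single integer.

Op 1: append 1 -> log_len=1
Op 2: F1 acks idx 1 -> match: F0=0 F1=1 F2=0; commitIndex=0
Op 3: F1 acks idx 1 -> match: F0=0 F1=1 F2=0; commitIndex=0
Op 4: F1 acks idx 1 -> match: F0=0 F1=1 F2=0; commitIndex=0
Op 5: F2 acks idx 1 -> match: F0=0 F1=1 F2=1; commitIndex=1
Op 6: F1 acks idx 1 -> match: F0=0 F1=1 F2=1; commitIndex=1
Op 7: F1 acks idx 1 -> match: F0=0 F1=1 F2=1; commitIndex=1
Op 8: F2 acks idx 1 -> match: F0=0 F1=1 F2=1; commitIndex=1
Op 9: F1 acks idx 1 -> match: F0=0 F1=1 F2=1; commitIndex=1
Op 10: F1 acks idx 1 -> match: F0=0 F1=1 F2=1; commitIndex=1
Op 11: F1 acks idx 1 -> match: F0=0 F1=1 F2=1; commitIndex=1

Answer: 1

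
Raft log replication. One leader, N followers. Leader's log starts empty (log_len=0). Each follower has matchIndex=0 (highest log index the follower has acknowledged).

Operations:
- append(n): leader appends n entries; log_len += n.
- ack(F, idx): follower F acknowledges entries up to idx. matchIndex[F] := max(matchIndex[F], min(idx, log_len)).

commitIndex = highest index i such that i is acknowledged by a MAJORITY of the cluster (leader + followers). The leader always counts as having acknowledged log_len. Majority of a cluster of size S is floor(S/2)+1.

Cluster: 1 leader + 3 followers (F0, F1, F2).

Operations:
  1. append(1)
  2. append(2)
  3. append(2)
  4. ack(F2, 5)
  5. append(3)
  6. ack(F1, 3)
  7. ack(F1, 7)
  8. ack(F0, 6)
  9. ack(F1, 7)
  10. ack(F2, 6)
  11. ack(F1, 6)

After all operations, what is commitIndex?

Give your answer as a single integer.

Answer: 6

Derivation:
Op 1: append 1 -> log_len=1
Op 2: append 2 -> log_len=3
Op 3: append 2 -> log_len=5
Op 4: F2 acks idx 5 -> match: F0=0 F1=0 F2=5; commitIndex=0
Op 5: append 3 -> log_len=8
Op 6: F1 acks idx 3 -> match: F0=0 F1=3 F2=5; commitIndex=3
Op 7: F1 acks idx 7 -> match: F0=0 F1=7 F2=5; commitIndex=5
Op 8: F0 acks idx 6 -> match: F0=6 F1=7 F2=5; commitIndex=6
Op 9: F1 acks idx 7 -> match: F0=6 F1=7 F2=5; commitIndex=6
Op 10: F2 acks idx 6 -> match: F0=6 F1=7 F2=6; commitIndex=6
Op 11: F1 acks idx 6 -> match: F0=6 F1=7 F2=6; commitIndex=6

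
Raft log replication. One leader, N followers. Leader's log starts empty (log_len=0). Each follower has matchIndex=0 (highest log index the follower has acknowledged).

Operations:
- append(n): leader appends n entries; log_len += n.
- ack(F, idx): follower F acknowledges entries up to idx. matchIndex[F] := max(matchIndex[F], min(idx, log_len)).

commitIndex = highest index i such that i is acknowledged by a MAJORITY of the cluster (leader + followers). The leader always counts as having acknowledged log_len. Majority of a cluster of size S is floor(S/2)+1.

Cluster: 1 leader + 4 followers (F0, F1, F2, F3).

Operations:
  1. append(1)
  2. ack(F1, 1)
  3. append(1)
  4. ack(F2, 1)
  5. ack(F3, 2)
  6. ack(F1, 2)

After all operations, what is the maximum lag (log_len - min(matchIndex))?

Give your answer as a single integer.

Op 1: append 1 -> log_len=1
Op 2: F1 acks idx 1 -> match: F0=0 F1=1 F2=0 F3=0; commitIndex=0
Op 3: append 1 -> log_len=2
Op 4: F2 acks idx 1 -> match: F0=0 F1=1 F2=1 F3=0; commitIndex=1
Op 5: F3 acks idx 2 -> match: F0=0 F1=1 F2=1 F3=2; commitIndex=1
Op 6: F1 acks idx 2 -> match: F0=0 F1=2 F2=1 F3=2; commitIndex=2

Answer: 2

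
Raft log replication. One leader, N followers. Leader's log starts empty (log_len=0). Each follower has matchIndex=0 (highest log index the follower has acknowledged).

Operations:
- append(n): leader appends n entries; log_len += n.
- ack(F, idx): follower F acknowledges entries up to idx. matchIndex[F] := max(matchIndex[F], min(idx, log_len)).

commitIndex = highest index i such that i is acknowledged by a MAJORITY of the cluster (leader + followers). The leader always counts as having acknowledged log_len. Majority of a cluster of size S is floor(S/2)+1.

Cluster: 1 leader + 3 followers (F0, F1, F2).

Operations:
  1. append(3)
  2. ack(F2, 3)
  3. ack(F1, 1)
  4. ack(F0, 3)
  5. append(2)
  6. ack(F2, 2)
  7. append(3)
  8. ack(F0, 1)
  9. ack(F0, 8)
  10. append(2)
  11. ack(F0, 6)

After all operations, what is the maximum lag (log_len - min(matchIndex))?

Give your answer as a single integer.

Answer: 9

Derivation:
Op 1: append 3 -> log_len=3
Op 2: F2 acks idx 3 -> match: F0=0 F1=0 F2=3; commitIndex=0
Op 3: F1 acks idx 1 -> match: F0=0 F1=1 F2=3; commitIndex=1
Op 4: F0 acks idx 3 -> match: F0=3 F1=1 F2=3; commitIndex=3
Op 5: append 2 -> log_len=5
Op 6: F2 acks idx 2 -> match: F0=3 F1=1 F2=3; commitIndex=3
Op 7: append 3 -> log_len=8
Op 8: F0 acks idx 1 -> match: F0=3 F1=1 F2=3; commitIndex=3
Op 9: F0 acks idx 8 -> match: F0=8 F1=1 F2=3; commitIndex=3
Op 10: append 2 -> log_len=10
Op 11: F0 acks idx 6 -> match: F0=8 F1=1 F2=3; commitIndex=3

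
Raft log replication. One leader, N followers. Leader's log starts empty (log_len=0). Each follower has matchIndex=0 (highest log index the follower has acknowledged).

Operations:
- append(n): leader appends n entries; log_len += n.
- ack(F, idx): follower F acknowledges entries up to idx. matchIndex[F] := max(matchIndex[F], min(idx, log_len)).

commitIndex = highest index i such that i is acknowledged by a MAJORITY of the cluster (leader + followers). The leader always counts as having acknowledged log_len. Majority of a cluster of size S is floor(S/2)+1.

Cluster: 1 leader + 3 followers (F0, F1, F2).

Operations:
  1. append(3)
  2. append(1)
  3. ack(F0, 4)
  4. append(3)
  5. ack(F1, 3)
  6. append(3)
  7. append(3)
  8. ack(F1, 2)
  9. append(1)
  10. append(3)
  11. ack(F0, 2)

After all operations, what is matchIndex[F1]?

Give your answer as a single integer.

Op 1: append 3 -> log_len=3
Op 2: append 1 -> log_len=4
Op 3: F0 acks idx 4 -> match: F0=4 F1=0 F2=0; commitIndex=0
Op 4: append 3 -> log_len=7
Op 5: F1 acks idx 3 -> match: F0=4 F1=3 F2=0; commitIndex=3
Op 6: append 3 -> log_len=10
Op 7: append 3 -> log_len=13
Op 8: F1 acks idx 2 -> match: F0=4 F1=3 F2=0; commitIndex=3
Op 9: append 1 -> log_len=14
Op 10: append 3 -> log_len=17
Op 11: F0 acks idx 2 -> match: F0=4 F1=3 F2=0; commitIndex=3

Answer: 3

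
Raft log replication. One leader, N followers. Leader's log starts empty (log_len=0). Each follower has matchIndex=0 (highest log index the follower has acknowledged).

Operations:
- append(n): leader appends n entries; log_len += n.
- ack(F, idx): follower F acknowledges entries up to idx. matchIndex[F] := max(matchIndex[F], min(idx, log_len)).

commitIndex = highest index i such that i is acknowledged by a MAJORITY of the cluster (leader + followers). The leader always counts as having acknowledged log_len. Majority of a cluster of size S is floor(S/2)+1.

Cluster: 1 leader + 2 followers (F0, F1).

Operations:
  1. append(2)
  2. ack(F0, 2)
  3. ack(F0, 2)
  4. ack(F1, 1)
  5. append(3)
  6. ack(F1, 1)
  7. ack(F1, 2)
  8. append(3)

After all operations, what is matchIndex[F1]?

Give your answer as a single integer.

Answer: 2

Derivation:
Op 1: append 2 -> log_len=2
Op 2: F0 acks idx 2 -> match: F0=2 F1=0; commitIndex=2
Op 3: F0 acks idx 2 -> match: F0=2 F1=0; commitIndex=2
Op 4: F1 acks idx 1 -> match: F0=2 F1=1; commitIndex=2
Op 5: append 3 -> log_len=5
Op 6: F1 acks idx 1 -> match: F0=2 F1=1; commitIndex=2
Op 7: F1 acks idx 2 -> match: F0=2 F1=2; commitIndex=2
Op 8: append 3 -> log_len=8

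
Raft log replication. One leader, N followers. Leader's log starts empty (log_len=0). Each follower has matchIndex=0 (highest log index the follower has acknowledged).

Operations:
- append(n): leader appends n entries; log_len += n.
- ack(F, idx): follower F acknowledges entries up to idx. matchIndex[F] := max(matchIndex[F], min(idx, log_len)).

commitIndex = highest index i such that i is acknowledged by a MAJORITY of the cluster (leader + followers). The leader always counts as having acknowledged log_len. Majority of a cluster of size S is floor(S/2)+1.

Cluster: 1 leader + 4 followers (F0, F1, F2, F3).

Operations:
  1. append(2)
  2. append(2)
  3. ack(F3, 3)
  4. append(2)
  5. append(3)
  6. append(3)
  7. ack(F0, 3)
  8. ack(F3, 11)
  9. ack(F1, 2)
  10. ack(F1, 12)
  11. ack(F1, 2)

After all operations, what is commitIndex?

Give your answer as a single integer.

Answer: 11

Derivation:
Op 1: append 2 -> log_len=2
Op 2: append 2 -> log_len=4
Op 3: F3 acks idx 3 -> match: F0=0 F1=0 F2=0 F3=3; commitIndex=0
Op 4: append 2 -> log_len=6
Op 5: append 3 -> log_len=9
Op 6: append 3 -> log_len=12
Op 7: F0 acks idx 3 -> match: F0=3 F1=0 F2=0 F3=3; commitIndex=3
Op 8: F3 acks idx 11 -> match: F0=3 F1=0 F2=0 F3=11; commitIndex=3
Op 9: F1 acks idx 2 -> match: F0=3 F1=2 F2=0 F3=11; commitIndex=3
Op 10: F1 acks idx 12 -> match: F0=3 F1=12 F2=0 F3=11; commitIndex=11
Op 11: F1 acks idx 2 -> match: F0=3 F1=12 F2=0 F3=11; commitIndex=11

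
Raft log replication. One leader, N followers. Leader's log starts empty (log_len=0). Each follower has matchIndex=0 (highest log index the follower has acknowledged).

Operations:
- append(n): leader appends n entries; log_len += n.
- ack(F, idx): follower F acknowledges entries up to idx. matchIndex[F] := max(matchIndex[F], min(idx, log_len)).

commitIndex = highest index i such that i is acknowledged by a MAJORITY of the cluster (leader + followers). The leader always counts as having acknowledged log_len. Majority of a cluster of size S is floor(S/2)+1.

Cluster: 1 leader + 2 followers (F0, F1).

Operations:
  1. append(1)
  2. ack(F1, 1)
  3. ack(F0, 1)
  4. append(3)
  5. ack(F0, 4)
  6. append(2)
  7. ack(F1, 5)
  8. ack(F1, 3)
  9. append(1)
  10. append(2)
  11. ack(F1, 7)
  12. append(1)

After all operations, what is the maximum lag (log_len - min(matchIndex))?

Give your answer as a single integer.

Answer: 6

Derivation:
Op 1: append 1 -> log_len=1
Op 2: F1 acks idx 1 -> match: F0=0 F1=1; commitIndex=1
Op 3: F0 acks idx 1 -> match: F0=1 F1=1; commitIndex=1
Op 4: append 3 -> log_len=4
Op 5: F0 acks idx 4 -> match: F0=4 F1=1; commitIndex=4
Op 6: append 2 -> log_len=6
Op 7: F1 acks idx 5 -> match: F0=4 F1=5; commitIndex=5
Op 8: F1 acks idx 3 -> match: F0=4 F1=5; commitIndex=5
Op 9: append 1 -> log_len=7
Op 10: append 2 -> log_len=9
Op 11: F1 acks idx 7 -> match: F0=4 F1=7; commitIndex=7
Op 12: append 1 -> log_len=10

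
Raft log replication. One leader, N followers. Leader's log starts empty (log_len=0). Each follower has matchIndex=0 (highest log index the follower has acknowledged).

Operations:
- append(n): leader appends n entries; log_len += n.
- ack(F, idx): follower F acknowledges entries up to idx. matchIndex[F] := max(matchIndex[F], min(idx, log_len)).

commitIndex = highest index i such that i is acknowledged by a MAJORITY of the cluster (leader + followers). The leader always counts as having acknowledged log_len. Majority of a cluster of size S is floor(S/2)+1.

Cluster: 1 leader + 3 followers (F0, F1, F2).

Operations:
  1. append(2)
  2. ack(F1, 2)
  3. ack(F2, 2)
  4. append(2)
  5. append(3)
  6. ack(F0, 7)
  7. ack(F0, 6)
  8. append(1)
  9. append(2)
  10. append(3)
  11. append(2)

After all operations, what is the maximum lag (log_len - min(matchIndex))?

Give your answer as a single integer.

Answer: 13

Derivation:
Op 1: append 2 -> log_len=2
Op 2: F1 acks idx 2 -> match: F0=0 F1=2 F2=0; commitIndex=0
Op 3: F2 acks idx 2 -> match: F0=0 F1=2 F2=2; commitIndex=2
Op 4: append 2 -> log_len=4
Op 5: append 3 -> log_len=7
Op 6: F0 acks idx 7 -> match: F0=7 F1=2 F2=2; commitIndex=2
Op 7: F0 acks idx 6 -> match: F0=7 F1=2 F2=2; commitIndex=2
Op 8: append 1 -> log_len=8
Op 9: append 2 -> log_len=10
Op 10: append 3 -> log_len=13
Op 11: append 2 -> log_len=15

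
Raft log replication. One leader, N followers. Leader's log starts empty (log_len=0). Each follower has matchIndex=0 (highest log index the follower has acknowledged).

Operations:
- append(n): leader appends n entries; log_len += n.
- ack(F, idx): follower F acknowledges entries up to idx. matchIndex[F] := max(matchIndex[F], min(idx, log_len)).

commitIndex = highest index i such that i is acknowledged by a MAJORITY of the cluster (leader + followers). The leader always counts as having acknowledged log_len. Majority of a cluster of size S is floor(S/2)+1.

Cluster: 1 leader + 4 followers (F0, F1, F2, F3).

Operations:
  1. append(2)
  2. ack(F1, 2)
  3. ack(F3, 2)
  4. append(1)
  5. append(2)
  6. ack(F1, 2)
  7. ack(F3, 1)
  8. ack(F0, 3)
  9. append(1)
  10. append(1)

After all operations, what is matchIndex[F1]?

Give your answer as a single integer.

Answer: 2

Derivation:
Op 1: append 2 -> log_len=2
Op 2: F1 acks idx 2 -> match: F0=0 F1=2 F2=0 F3=0; commitIndex=0
Op 3: F3 acks idx 2 -> match: F0=0 F1=2 F2=0 F3=2; commitIndex=2
Op 4: append 1 -> log_len=3
Op 5: append 2 -> log_len=5
Op 6: F1 acks idx 2 -> match: F0=0 F1=2 F2=0 F3=2; commitIndex=2
Op 7: F3 acks idx 1 -> match: F0=0 F1=2 F2=0 F3=2; commitIndex=2
Op 8: F0 acks idx 3 -> match: F0=3 F1=2 F2=0 F3=2; commitIndex=2
Op 9: append 1 -> log_len=6
Op 10: append 1 -> log_len=7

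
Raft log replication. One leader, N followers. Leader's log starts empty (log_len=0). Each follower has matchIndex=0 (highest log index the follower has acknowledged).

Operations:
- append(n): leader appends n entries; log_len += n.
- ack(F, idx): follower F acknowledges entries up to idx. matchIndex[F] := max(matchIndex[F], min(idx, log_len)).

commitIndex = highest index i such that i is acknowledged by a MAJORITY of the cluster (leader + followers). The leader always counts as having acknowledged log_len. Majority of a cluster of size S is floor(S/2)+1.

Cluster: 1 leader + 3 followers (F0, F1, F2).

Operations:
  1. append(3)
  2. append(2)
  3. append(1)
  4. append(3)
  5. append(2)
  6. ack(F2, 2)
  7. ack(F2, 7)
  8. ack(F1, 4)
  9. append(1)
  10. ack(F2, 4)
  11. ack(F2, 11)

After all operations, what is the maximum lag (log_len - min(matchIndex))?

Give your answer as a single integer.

Answer: 12

Derivation:
Op 1: append 3 -> log_len=3
Op 2: append 2 -> log_len=5
Op 3: append 1 -> log_len=6
Op 4: append 3 -> log_len=9
Op 5: append 2 -> log_len=11
Op 6: F2 acks idx 2 -> match: F0=0 F1=0 F2=2; commitIndex=0
Op 7: F2 acks idx 7 -> match: F0=0 F1=0 F2=7; commitIndex=0
Op 8: F1 acks idx 4 -> match: F0=0 F1=4 F2=7; commitIndex=4
Op 9: append 1 -> log_len=12
Op 10: F2 acks idx 4 -> match: F0=0 F1=4 F2=7; commitIndex=4
Op 11: F2 acks idx 11 -> match: F0=0 F1=4 F2=11; commitIndex=4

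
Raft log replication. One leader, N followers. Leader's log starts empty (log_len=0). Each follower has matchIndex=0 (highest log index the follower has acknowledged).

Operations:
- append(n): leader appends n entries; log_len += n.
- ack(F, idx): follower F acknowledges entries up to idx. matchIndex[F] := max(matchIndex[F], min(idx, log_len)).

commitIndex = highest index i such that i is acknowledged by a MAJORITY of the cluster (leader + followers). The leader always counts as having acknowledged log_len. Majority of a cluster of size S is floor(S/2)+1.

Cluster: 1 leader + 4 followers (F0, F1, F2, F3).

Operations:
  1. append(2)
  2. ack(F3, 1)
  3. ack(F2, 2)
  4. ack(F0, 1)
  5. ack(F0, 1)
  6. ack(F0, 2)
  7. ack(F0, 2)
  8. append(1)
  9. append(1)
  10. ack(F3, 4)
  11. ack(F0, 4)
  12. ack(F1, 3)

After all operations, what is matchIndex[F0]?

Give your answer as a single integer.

Op 1: append 2 -> log_len=2
Op 2: F3 acks idx 1 -> match: F0=0 F1=0 F2=0 F3=1; commitIndex=0
Op 3: F2 acks idx 2 -> match: F0=0 F1=0 F2=2 F3=1; commitIndex=1
Op 4: F0 acks idx 1 -> match: F0=1 F1=0 F2=2 F3=1; commitIndex=1
Op 5: F0 acks idx 1 -> match: F0=1 F1=0 F2=2 F3=1; commitIndex=1
Op 6: F0 acks idx 2 -> match: F0=2 F1=0 F2=2 F3=1; commitIndex=2
Op 7: F0 acks idx 2 -> match: F0=2 F1=0 F2=2 F3=1; commitIndex=2
Op 8: append 1 -> log_len=3
Op 9: append 1 -> log_len=4
Op 10: F3 acks idx 4 -> match: F0=2 F1=0 F2=2 F3=4; commitIndex=2
Op 11: F0 acks idx 4 -> match: F0=4 F1=0 F2=2 F3=4; commitIndex=4
Op 12: F1 acks idx 3 -> match: F0=4 F1=3 F2=2 F3=4; commitIndex=4

Answer: 4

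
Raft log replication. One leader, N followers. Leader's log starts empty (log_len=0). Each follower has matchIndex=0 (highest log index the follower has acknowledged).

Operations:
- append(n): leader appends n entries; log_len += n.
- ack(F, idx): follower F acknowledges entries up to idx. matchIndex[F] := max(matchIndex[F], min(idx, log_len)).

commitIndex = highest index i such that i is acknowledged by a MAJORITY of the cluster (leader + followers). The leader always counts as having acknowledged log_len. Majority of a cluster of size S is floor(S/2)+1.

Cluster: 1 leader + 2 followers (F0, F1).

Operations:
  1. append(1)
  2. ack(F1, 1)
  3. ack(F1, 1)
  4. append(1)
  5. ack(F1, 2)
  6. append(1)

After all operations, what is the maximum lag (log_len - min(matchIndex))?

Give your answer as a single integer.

Answer: 3

Derivation:
Op 1: append 1 -> log_len=1
Op 2: F1 acks idx 1 -> match: F0=0 F1=1; commitIndex=1
Op 3: F1 acks idx 1 -> match: F0=0 F1=1; commitIndex=1
Op 4: append 1 -> log_len=2
Op 5: F1 acks idx 2 -> match: F0=0 F1=2; commitIndex=2
Op 6: append 1 -> log_len=3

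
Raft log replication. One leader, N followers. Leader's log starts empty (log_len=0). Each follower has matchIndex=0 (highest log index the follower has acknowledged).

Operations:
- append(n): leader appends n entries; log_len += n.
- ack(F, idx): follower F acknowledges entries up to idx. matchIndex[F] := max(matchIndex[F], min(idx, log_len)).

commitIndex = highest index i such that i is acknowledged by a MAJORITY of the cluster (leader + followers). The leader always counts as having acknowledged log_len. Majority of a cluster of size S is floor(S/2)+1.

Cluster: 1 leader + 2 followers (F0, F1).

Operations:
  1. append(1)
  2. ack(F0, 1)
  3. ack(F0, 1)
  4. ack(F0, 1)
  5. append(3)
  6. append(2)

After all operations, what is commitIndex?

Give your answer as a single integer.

Op 1: append 1 -> log_len=1
Op 2: F0 acks idx 1 -> match: F0=1 F1=0; commitIndex=1
Op 3: F0 acks idx 1 -> match: F0=1 F1=0; commitIndex=1
Op 4: F0 acks idx 1 -> match: F0=1 F1=0; commitIndex=1
Op 5: append 3 -> log_len=4
Op 6: append 2 -> log_len=6

Answer: 1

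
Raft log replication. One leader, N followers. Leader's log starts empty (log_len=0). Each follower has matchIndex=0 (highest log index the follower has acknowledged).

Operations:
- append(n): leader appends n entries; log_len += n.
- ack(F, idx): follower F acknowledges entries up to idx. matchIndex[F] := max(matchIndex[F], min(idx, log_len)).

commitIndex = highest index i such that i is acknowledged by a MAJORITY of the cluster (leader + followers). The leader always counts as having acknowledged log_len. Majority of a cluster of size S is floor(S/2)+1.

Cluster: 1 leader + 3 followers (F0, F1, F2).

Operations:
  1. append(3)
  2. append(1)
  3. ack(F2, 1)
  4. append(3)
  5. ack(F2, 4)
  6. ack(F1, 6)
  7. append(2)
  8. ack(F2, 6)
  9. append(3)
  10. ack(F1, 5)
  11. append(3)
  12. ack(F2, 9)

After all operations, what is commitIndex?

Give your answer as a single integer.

Answer: 6

Derivation:
Op 1: append 3 -> log_len=3
Op 2: append 1 -> log_len=4
Op 3: F2 acks idx 1 -> match: F0=0 F1=0 F2=1; commitIndex=0
Op 4: append 3 -> log_len=7
Op 5: F2 acks idx 4 -> match: F0=0 F1=0 F2=4; commitIndex=0
Op 6: F1 acks idx 6 -> match: F0=0 F1=6 F2=4; commitIndex=4
Op 7: append 2 -> log_len=9
Op 8: F2 acks idx 6 -> match: F0=0 F1=6 F2=6; commitIndex=6
Op 9: append 3 -> log_len=12
Op 10: F1 acks idx 5 -> match: F0=0 F1=6 F2=6; commitIndex=6
Op 11: append 3 -> log_len=15
Op 12: F2 acks idx 9 -> match: F0=0 F1=6 F2=9; commitIndex=6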